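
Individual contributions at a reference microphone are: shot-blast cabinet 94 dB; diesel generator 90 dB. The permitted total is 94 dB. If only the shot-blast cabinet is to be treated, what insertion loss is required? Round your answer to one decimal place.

Fixed contribution from the other source: Σ 10^(L/10) = 10^(90/10) = 1.000e+09 (90.00 dB).
To meet 94 dB overall, the treated shot-blast cabinet may contribute at most 10^(94/10) − 1.000e+09 = 1.512e+09, i.e. 91.80 dB.
Required insertion loss = 94 − 91.80 = 2.20 dB.

2.2 dB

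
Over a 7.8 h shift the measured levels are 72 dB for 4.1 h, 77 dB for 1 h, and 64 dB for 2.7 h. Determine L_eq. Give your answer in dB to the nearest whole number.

L_eq = 10·log₁₀[(1/T)·Σ tᵢ·10^(Lᵢ/10)] with T = 7.8 h.
Σ tᵢ·10^(Lᵢ/10) = 4.1·10^(72/10) + 1·10^(77/10) + 2.7·10^(64/10) = 1.219e+08.
L_eq = 10·log₁₀(1.219e+08/7.8) = 71.94 dB.

72 dB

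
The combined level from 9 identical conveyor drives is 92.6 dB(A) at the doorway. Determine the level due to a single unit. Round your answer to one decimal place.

For N identical incoherent sources L_total = L₁ + 10·log₁₀ N, so L₁ = 92.6 − 10·log₁₀(9) = 92.6 − 9.542.

83.1 dB(A)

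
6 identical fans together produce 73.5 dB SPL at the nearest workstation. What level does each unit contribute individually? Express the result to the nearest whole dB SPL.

66 dB SPL

6 equal contributions raise the level by 10·log₁₀ 6 = 7.782 dB, so each unit alone gives 73.5 − 7.782.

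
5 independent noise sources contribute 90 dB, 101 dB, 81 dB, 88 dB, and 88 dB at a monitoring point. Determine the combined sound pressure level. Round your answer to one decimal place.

101.8 dB

Incoherent sources combine by intensity addition: L_total = 10·log₁₀(Σ 10^(L_i/10)).
Σ 10^(L/10) = 10^(90/10) + 10^(101/10) + 10^(81/10) + 10^(88/10) + 10^(88/10) = 1.498e+10.
L_total = 10·log₁₀(1.498e+10) = 101.75 dB.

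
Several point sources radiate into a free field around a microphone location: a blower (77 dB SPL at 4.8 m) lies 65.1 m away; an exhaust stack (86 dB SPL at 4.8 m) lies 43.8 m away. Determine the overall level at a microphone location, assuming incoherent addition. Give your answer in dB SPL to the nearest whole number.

First find each source's level at the receiver (point-source: −20·log₁₀(r/r_ref)), then combine on an intensity basis.
blower: 77 − 20·log₁₀(65.1/4.8) = 77 − 22.65 = 54.35 dB SPL.
exhaust stack: 86 − 20·log₁₀(43.8/4.8) = 86 − 19.20 = 66.80 dB SPL.
Σ 10^(L/10) = 5.054e+06 → L_total = 10·log₁₀(5.054e+06) = 67.04 dB SPL.

67 dB SPL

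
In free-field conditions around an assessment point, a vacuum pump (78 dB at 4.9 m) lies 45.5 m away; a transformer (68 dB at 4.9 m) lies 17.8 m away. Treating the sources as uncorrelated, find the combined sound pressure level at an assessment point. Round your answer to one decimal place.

60.8 dB

First find each source's level at the receiver (point-source: −20·log₁₀(r/r_ref)), then combine on an intensity basis.
vacuum pump: 78 − 20·log₁₀(45.5/4.9) = 78 − 19.36 = 58.64 dB.
transformer: 68 − 20·log₁₀(17.8/4.9) = 68 − 11.20 = 56.80 dB.
Σ 10^(L/10) = 1.210e+06 → L_total = 10·log₁₀(1.210e+06) = 60.83 dB.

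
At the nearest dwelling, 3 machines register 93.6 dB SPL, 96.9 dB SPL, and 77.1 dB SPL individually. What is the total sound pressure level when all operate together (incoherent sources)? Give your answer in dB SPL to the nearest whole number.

99 dB SPL

For uncorrelated sources the intensities add, so convert each level to linear form, sum, and take 10·log₁₀ of the total.
Σ 10^(L/10) = 10^(93.6/10) + 10^(96.9/10) + 10^(77.1/10) = 7.240e+09.
L_total = 10·log₁₀(7.240e+09) = 98.60 dB SPL.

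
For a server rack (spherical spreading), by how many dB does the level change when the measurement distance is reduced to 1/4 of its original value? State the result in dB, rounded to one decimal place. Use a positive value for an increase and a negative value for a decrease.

With spherical spreading the level changes by −20·log₁₀(r₂/r₁).
ΔL = −20·log₁₀(0.25) = +12.04 dB.

+12.0 dB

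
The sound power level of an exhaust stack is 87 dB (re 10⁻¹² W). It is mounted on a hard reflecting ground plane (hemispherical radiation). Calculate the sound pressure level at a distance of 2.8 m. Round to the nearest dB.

Free-field hemispherical radiation: L_p = L_w − 10·log₁₀(2π·r²), r = 2.8 m.
2π·r² = 49.26 m², 10·log₁₀ of that is 16.925 dB.
L_p = 87 − 16.925 = 70.08 dB.

70 dB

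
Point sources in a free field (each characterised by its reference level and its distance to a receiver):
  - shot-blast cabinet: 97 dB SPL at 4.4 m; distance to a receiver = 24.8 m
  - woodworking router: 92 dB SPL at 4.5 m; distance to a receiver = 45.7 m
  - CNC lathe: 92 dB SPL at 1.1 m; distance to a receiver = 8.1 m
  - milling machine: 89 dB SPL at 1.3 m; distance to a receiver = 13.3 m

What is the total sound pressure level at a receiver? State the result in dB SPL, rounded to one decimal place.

83.2 dB SPL

Apply inverse-square spreading to bring every level to the receiver, then sum 10^(L/10).
shot-blast cabinet: 97 − 20·log₁₀(24.8/4.4) = 97 − 15.02 = 81.98 dB SPL.
woodworking router: 92 − 20·log₁₀(45.7/4.5) = 92 − 20.13 = 71.87 dB SPL.
CNC lathe: 92 − 20·log₁₀(8.1/1.1) = 92 − 17.34 = 74.66 dB SPL.
milling machine: 89 − 20·log₁₀(13.3/1.3) = 89 − 20.20 = 68.80 dB SPL.
Σ 10^(L/10) = 2.099e+08 → L_total = 10·log₁₀(2.099e+08) = 83.22 dB SPL.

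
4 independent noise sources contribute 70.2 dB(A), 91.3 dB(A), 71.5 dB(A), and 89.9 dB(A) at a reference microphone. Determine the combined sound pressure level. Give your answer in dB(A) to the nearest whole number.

Incoherent sources combine by intensity addition: L_total = 10·log₁₀(Σ 10^(L_i/10)).
Σ 10^(L/10) = 10^(70.2/10) + 10^(91.3/10) + 10^(71.5/10) + 10^(89.9/10) = 2.351e+09.
L_total = 10·log₁₀(2.351e+09) = 93.71 dB(A).

94 dB(A)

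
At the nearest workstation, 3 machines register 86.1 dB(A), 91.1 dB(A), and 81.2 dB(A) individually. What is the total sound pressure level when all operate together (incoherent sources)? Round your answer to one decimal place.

92.6 dB(A)

For uncorrelated sources the intensities add, so convert each level to linear form, sum, and take 10·log₁₀ of the total.
Σ 10^(L/10) = 10^(86.1/10) + 10^(91.1/10) + 10^(81.2/10) = 1.827e+09.
L_total = 10·log₁₀(1.827e+09) = 92.62 dB(A).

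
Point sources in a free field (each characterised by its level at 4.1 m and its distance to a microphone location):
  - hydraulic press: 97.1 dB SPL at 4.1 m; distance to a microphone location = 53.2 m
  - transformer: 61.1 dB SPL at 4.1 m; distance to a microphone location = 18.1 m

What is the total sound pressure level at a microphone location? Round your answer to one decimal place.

74.8 dB SPL

First find each source's level at the receiver (point-source: −20·log₁₀(r/r_ref)), then combine on an intensity basis.
hydraulic press: 97.1 − 20·log₁₀(53.2/4.1) = 97.1 − 22.26 = 74.84 dB SPL.
transformer: 61.1 − 20·log₁₀(18.1/4.1) = 61.1 − 12.90 = 48.20 dB SPL.
Σ 10^(L/10) = 3.053e+07 → L_total = 10·log₁₀(3.053e+07) = 74.85 dB SPL.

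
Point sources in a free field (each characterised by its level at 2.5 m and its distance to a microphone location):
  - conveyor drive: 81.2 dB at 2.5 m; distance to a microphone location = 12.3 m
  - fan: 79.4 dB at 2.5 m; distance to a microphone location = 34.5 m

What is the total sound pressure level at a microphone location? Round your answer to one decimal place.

67.7 dB

Apply inverse-square spreading to bring every level to the receiver, then sum 10^(L/10).
conveyor drive: 81.2 − 20·log₁₀(12.3/2.5) = 81.2 − 13.84 = 67.36 dB.
fan: 79.4 − 20·log₁₀(34.5/2.5) = 79.4 − 22.80 = 56.60 dB.
Σ 10^(L/10) = 5.903e+06 → L_total = 10·log₁₀(5.903e+06) = 67.71 dB.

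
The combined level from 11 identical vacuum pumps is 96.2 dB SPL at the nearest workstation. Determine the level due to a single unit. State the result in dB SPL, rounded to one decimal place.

85.8 dB SPL

11 equal contributions raise the level by 10·log₁₀ 11 = 10.414 dB, so each unit alone gives 96.2 − 10.414.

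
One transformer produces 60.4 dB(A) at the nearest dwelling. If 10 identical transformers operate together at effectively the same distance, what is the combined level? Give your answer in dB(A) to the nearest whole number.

70 dB(A)

With 10 equal, uncorrelated contributions the intensity is 10× that of one unit, giving a rise of 10·log₁₀ 10.
L_total = 60.4 + 10·log₁₀(10) = 60.4 + 10.000 = 70.40 dB(A).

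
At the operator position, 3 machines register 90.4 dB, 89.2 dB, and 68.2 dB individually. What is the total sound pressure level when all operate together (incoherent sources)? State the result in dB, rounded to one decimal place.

92.9 dB

Incoherent sources combine by intensity addition: L_total = 10·log₁₀(Σ 10^(L_i/10)).
Σ 10^(L/10) = 10^(90.4/10) + 10^(89.2/10) + 10^(68.2/10) = 1.935e+09.
L_total = 10·log₁₀(1.935e+09) = 92.87 dB.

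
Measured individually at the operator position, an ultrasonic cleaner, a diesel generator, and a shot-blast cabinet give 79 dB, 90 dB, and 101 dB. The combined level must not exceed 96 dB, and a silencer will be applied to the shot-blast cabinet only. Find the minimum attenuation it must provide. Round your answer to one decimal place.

6.4 dB

Everything except the shot-blast cabinet sums to 10^(79/10) + 10^(90/10) = 1.079e+09 in linear terms, 90.33 dB.
To meet 96 dB overall, the treated shot-blast cabinet may contribute at most 10^(96/10) − 1.079e+09 = 2.902e+09, i.e. 94.63 dB.
Required insertion loss = 101 − 94.63 = 6.37 dB.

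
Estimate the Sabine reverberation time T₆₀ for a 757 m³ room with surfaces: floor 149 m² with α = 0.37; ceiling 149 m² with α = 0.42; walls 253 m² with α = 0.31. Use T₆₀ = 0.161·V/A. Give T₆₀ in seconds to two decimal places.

0.62 s

Total absorption A = 149·0.37 + 149·0.42 + 253·0.31 = 196.14 m² sabins.
T₆₀ = 0.161 × 757 / 196.14 = 0.621 s.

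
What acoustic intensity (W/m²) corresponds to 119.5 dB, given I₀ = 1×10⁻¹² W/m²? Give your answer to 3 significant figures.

I = I₀·10^(L/10) = 10⁻¹² × 10^(119.5/10) = 10^(-0.050).

0.891 W/m²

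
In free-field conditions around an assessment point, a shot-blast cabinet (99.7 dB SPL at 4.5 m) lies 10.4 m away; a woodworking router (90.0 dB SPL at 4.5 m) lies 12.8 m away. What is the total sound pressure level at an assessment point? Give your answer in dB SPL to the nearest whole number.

Apply inverse-square spreading to bring every level to the receiver, then sum 10^(L/10).
shot-blast cabinet: 99.7 − 20·log₁₀(10.4/4.5) = 99.7 − 7.28 = 92.42 dB SPL.
woodworking router: 90.0 − 20·log₁₀(12.8/4.5) = 90.0 − 9.08 = 80.92 dB SPL.
Σ 10^(L/10) = 1.871e+09 → L_total = 10·log₁₀(1.871e+09) = 92.72 dB SPL.

93 dB SPL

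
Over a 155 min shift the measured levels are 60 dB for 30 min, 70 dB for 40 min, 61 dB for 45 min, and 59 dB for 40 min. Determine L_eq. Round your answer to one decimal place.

Weight each interval's intensity by its duration and average over T = 155 min:
Σ tᵢ·10^(Lᵢ/10) = 30·10^(60/10) + 40·10^(70/10) + 45·10^(61/10) + 40·10^(59/10) = 5.184e+08.
L_eq = 10·log₁₀(5.184e+08/155) = 65.24 dB.

65.2 dB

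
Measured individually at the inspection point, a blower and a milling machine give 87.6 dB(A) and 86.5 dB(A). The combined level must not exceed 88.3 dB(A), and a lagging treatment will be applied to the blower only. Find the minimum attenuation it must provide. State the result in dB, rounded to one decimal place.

4.0 dB

The untreated sources together contribute 10^(86.5/10) = 4.467e+08, i.e. 86.50 dB(A).
To meet 88.3 dB(A) overall, the treated blower may contribute at most 10^(88.3/10) − 4.467e+08 = 2.294e+08, i.e. 83.61 dB(A).
So the blower must be reduced from 87.6 to 83.61 dB(A): IL = 3.99 dB.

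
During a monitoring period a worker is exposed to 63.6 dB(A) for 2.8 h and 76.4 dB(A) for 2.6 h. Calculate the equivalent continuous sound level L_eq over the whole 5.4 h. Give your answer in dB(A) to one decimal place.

Weight each interval's intensity by its duration and average over T = 5.4 h:
Σ tᵢ·10^(Lᵢ/10) = 2.8·10^(63.6/10) + 2.6·10^(76.4/10) = 1.199e+08.
L_eq = 10·log₁₀(1.199e+08/5.4) = 73.46 dB(A).

73.5 dB(A)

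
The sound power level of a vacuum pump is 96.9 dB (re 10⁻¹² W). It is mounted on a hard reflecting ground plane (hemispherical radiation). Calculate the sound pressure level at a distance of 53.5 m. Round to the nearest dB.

54 dB

The power spreads over a hemisphere of area 2π·r², so L_p = L_w − 10·log₁₀(2π·r²).
2π·r² = 1.798e+04 m², 10·log₁₀ of that is 42.549 dB.
L_p = 96.9 − 42.549 = 54.35 dB.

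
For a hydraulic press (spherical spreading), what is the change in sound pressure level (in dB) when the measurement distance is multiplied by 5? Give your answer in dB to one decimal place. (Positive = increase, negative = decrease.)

Point-source spreading: ΔL = −20·log₁₀(r₂/r₁).
ΔL = −20·log₁₀(5) = -13.98 dB.

-14.0 dB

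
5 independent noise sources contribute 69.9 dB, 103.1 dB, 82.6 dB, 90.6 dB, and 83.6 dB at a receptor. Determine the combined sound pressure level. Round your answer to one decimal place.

103.4 dB

Incoherent sources combine by intensity addition: L_total = 10·log₁₀(Σ 10^(L_i/10)).
Σ 10^(L/10) = 10^(69.9/10) + 10^(103.1/10) + 10^(82.6/10) + 10^(90.6/10) + 10^(83.6/10) = 2.199e+10.
L_total = 10·log₁₀(2.199e+10) = 103.42 dB.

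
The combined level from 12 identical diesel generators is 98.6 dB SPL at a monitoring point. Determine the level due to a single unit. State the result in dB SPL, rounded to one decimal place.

Dividing the total intensity by 12 lowers the level by 10·log₁₀ 12 = 10.792 dB: L₁ = 98.6 − 10.792.

87.8 dB SPL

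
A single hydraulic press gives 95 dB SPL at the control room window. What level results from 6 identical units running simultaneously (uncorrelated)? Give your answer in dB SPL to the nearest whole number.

N identical incoherent sources raise the level by 10·log₁₀ N.
L_total = 95 + 10·log₁₀(6) = 95 + 7.782 = 102.78 dB SPL.

103 dB SPL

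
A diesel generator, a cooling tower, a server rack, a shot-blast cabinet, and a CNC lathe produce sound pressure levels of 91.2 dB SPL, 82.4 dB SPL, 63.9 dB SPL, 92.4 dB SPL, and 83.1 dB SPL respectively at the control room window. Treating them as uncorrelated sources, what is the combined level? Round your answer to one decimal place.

Incoherent sources combine by intensity addition: L_total = 10·log₁₀(Σ 10^(L_i/10)).
Σ 10^(L/10) = 10^(91.2/10) + 10^(82.4/10) + 10^(63.9/10) + 10^(92.4/10) + 10^(83.1/10) = 3.436e+09.
L_total = 10·log₁₀(3.436e+09) = 95.36 dB SPL.

95.4 dB SPL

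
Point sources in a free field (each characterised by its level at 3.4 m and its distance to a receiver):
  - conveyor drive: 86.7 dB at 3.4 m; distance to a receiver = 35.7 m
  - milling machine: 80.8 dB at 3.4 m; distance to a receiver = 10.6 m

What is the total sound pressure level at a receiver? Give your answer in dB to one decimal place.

Apply inverse-square spreading to bring every level to the receiver, then sum 10^(L/10).
conveyor drive: 86.7 − 20·log₁₀(35.7/3.4) = 86.7 − 20.42 = 66.28 dB.
milling machine: 80.8 − 20·log₁₀(10.6/3.4) = 80.8 − 9.88 = 70.92 dB.
Σ 10^(L/10) = 1.661e+07 → L_total = 10·log₁₀(1.661e+07) = 72.20 dB.

72.2 dB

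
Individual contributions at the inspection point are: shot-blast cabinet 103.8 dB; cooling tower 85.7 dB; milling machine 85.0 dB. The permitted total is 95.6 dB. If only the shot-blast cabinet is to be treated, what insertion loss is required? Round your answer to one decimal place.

9.1 dB

Everything except the shot-blast cabinet sums to 10^(85.7/10) + 10^(85.0/10) = 6.878e+08 in linear terms, 88.37 dB.
The limit corresponds to 10^(95.6/10) = 3.631e+09; subtracting the fixed part leaves 2.943e+09 for the shot-blast cabinet, i.e. 94.69 dB.
So the shot-blast cabinet must be reduced from 103.8 to 94.69 dB: IL = 9.11 dB.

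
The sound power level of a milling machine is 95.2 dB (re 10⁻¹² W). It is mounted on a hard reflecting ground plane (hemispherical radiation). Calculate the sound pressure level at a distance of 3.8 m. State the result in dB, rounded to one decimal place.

75.6 dB

The power spreads over a hemisphere of area 2π·r², so L_p = L_w − 10·log₁₀(2π·r²).
2π·r² = 90.73 m², 10·log₁₀ of that is 19.577 dB.
L_p = 95.2 − 19.577 = 75.62 dB.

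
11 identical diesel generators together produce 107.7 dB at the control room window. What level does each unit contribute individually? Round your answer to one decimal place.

97.3 dB

11 equal contributions raise the level by 10·log₁₀ 11 = 10.414 dB, so each unit alone gives 107.7 − 10.414.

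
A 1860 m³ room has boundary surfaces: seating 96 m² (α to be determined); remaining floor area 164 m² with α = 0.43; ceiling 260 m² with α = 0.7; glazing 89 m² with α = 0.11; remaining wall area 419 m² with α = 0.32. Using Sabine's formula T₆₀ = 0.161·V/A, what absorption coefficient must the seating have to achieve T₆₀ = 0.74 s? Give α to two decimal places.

From T₆₀ = 0.161·V/A, the target T₆₀ = 0.74 s needs A = 0.161·1860/0.74 = 404.68 m².
Absorption from the other surfaces = 164·0.43 + 260·0.7 + 89·0.11 + 419·0.32 = 396.39 m², so the seating must supply 8.29 m² over 96 m².
α = 8.29/96 = 0.086.

0.09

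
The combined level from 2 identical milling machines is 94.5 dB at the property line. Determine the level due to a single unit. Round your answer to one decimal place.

For N identical incoherent sources L_total = L₁ + 10·log₁₀ N, so L₁ = 94.5 − 10·log₁₀(2) = 94.5 − 3.010.

91.5 dB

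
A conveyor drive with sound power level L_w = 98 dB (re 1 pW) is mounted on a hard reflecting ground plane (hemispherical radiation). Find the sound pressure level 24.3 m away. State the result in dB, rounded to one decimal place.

Free-field hemispherical radiation: L_p = L_w − 10·log₁₀(2π·r²), r = 24.3 m.
2π·r² = 3710 m², 10·log₁₀ of that is 35.694 dB.
L_p = 98 − 35.694 = 62.31 dB.

62.3 dB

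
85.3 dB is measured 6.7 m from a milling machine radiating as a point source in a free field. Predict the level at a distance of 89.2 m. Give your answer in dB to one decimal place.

62.8 dB

For a point source, L₂ = L₁ − 20·log₁₀(r₂/r₁).
L₂ = 85.3 − 20·log₁₀(89.2/6.7) = 85.3 − 22.486 = 62.81 dB.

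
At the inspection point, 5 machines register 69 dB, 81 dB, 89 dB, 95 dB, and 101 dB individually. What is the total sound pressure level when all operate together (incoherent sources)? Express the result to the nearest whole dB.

102 dB

Incoherent sources combine by intensity addition: L_total = 10·log₁₀(Σ 10^(L_i/10)).
Σ 10^(L/10) = 10^(69/10) + 10^(81/10) + 10^(89/10) + 10^(95/10) + 10^(101/10) = 1.668e+10.
L_total = 10·log₁₀(1.668e+10) = 102.22 dB.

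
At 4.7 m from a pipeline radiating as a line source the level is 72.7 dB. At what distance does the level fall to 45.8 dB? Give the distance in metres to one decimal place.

2302.0 m

For a line source L₁ − L₂ = 10·log₁₀(r₂/r₁), so r₂ = r₁·10^((L₁−L₂)/10).
r₂ = 4.7·10^((72.7−45.8)/10) = 4.7·10^(26.9/10) = 2301.96 m.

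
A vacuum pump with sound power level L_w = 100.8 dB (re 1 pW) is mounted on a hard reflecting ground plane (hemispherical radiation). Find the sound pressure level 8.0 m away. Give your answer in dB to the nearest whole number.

The power spreads over a hemisphere of area 2π·r², so L_p = L_w − 10·log₁₀(2π·r²).
2π·r² = 402.1 m², 10·log₁₀ of that is 26.044 dB.
L_p = 100.8 − 26.044 = 74.76 dB.

75 dB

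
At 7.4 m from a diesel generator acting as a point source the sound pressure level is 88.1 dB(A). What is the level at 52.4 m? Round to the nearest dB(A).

71 dB(A)

Point-source attenuation: ΔL = 20·log₁₀(r₂/r₁) = 20·log₁₀(52.4/7.4) = 17.002 dB.
L₂ = 88.1 − 20·log₁₀(52.4/7.4) = 88.1 − 17.002 = 71.10 dB(A).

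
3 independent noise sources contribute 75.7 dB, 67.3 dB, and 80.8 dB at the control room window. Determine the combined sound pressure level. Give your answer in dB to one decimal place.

82.1 dB

Incoherent sources combine by intensity addition: L_total = 10·log₁₀(Σ 10^(L_i/10)).
Σ 10^(L/10) = 10^(75.7/10) + 10^(67.3/10) + 10^(80.8/10) = 1.628e+08.
L_total = 10·log₁₀(1.628e+08) = 82.12 dB.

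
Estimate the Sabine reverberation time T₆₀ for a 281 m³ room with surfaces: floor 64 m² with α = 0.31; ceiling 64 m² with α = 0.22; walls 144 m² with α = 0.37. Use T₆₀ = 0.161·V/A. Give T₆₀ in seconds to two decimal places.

0.52 s

A = Σ Sᵢαᵢ = 64·0.31 + 64·0.22 + 144·0.37 = 87.20 m².
T₆₀ = 0.161·V/A = 0.161·281/87.20 = 0.519 s.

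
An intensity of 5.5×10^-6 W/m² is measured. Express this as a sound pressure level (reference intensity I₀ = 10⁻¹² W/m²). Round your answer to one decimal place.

L = 10·log₁₀(I/I₀) = 10·log₁₀(5.5×10^-6/10⁻¹²) = 10·log₁₀(5.5×10^6).
L = 10·(0.7404 + 6) = 67.40 dB.

67.4 dB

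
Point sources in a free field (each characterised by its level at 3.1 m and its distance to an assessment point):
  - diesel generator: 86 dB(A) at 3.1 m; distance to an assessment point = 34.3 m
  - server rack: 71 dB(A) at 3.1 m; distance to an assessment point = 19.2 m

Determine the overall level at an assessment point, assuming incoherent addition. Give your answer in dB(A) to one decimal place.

65.5 dB(A)

Apply inverse-square spreading to bring every level to the receiver, then sum 10^(L/10).
diesel generator: 86 − 20·log₁₀(34.3/3.1) = 86 − 20.88 = 65.12 dB(A).
server rack: 71 − 20·log₁₀(19.2/3.1) = 71 − 15.84 = 55.16 dB(A).
Σ 10^(L/10) = 3.580e+06 → L_total = 10·log₁₀(3.580e+06) = 65.54 dB(A).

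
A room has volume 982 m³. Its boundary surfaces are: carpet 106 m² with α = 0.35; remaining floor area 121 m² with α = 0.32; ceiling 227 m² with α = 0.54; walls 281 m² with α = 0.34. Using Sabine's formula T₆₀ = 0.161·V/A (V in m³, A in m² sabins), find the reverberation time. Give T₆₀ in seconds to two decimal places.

0.54 s

A = Σ Sᵢαᵢ = 106·0.35 + 121·0.32 + 227·0.54 + 281·0.34 = 293.94 m².
T₆₀ = 0.161·V/A = 0.161·982/293.94 = 0.538 s.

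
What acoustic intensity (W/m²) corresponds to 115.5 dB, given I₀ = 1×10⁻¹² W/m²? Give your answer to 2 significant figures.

L = 10·log₁₀(I/I₀) ⇒ I = I₀·10^(L/10) = 10⁻¹² × 10^11.55.

0.35 W/m²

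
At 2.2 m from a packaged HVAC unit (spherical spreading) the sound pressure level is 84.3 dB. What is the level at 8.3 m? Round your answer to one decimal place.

72.8 dB

For a point source, L₂ = L₁ − 20·log₁₀(r₂/r₁).
L₂ = 84.3 − 20·log₁₀(8.3/2.2) = 84.3 − 11.533 = 72.77 dB.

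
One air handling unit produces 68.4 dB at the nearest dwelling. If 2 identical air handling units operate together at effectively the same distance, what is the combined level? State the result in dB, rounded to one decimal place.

71.4 dB

N identical incoherent sources raise the level by 10·log₁₀ N.
L_total = 68.4 + 10·log₁₀(2) = 68.4 + 3.010 = 71.41 dB.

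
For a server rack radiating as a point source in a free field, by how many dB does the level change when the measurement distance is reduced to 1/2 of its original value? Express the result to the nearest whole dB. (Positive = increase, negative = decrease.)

+6 dB

With spherical spreading the level changes by −20·log₁₀(r₂/r₁).
ΔL = −20·log₁₀(0.5) = +6.02 dB.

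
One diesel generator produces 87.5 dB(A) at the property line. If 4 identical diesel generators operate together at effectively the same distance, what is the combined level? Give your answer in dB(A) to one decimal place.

L_total = L₁ + 10·log₁₀ N for N identical incoherent sources.
L_total = 87.5 + 10·log₁₀(4) = 87.5 + 6.021 = 93.52 dB(A).

93.5 dB(A)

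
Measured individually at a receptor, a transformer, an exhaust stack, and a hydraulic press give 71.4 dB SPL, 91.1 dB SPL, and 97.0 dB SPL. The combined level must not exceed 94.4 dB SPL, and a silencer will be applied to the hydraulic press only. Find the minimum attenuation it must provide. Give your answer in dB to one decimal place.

5.4 dB

Everything except the hydraulic press sums to 10^(71.4/10) + 10^(91.1/10) = 1.302e+09 in linear terms, 91.15 dB SPL.
The limit corresponds to 10^(94.4/10) = 2.754e+09; subtracting the fixed part leaves 1.452e+09 for the hydraulic press, i.e. 91.62 dB SPL.
Required insertion loss = 97.0 − 91.62 = 5.38 dB.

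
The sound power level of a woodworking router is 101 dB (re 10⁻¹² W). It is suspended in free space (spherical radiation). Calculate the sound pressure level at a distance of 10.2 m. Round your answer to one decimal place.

69.8 dB

L_p = L_w − 10·log₁₀(4π·r²) with r = 10.2 m.
4π·r² = 1307 m², 10·log₁₀ of that is 31.164 dB.
L_p = 101 − 31.164 = 69.84 dB.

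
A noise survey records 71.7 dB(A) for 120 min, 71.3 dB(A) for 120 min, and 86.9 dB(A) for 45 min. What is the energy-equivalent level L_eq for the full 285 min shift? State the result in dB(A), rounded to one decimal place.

L_eq = 10·log₁₀[(1/T)·Σ tᵢ·10^(Lᵢ/10)] with T = 285 min.
Σ tᵢ·10^(Lᵢ/10) = 120·10^(71.7/10) + 120·10^(71.3/10) + 45·10^(86.9/10) = 2.543e+10.
L_eq = 10·log₁₀(2.543e+10/285) = 79.51 dB(A).

79.5 dB(A)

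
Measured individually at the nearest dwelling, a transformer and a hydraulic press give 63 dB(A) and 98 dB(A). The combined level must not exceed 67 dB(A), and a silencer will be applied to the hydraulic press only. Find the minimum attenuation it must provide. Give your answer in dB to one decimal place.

33.2 dB

Fixed contribution from the other source: Σ 10^(L/10) = 10^(63/10) = 1.995e+06 (63.00 dB(A)).
The limit corresponds to 10^(67/10) = 5.012e+06; subtracting the fixed part leaves 3.017e+06 for the hydraulic press, i.e. 64.80 dB(A).
Required insertion loss = 98 − 64.80 = 33.20 dB.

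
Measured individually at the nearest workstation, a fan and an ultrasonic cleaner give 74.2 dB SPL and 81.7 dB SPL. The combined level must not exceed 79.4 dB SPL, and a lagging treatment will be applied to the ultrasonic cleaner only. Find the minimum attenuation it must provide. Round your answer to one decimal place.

The untreated sources together contribute 10^(74.2/10) = 2.630e+07, i.e. 74.20 dB SPL.
To meet 79.4 dB SPL overall, the treated ultrasonic cleaner may contribute at most 10^(79.4/10) − 2.630e+07 = 6.079e+07, i.e. 77.84 dB SPL.
Required insertion loss = 81.7 − 77.84 = 3.86 dB.

3.9 dB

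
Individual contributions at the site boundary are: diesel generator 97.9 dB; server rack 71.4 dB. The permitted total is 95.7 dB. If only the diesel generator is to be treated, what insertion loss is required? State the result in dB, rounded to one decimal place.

The untreated sources together contribute 10^(71.4/10) = 1.380e+07, i.e. 71.40 dB.
The limit corresponds to 10^(95.7/10) = 3.715e+09; subtracting the fixed part leaves 3.702e+09 for the diesel generator, i.e. 95.68 dB.
So the diesel generator must be reduced from 97.9 to 95.68 dB: IL = 2.22 dB.

2.2 dB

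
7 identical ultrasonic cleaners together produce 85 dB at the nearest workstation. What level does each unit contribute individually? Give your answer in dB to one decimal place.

For N identical incoherent sources L_total = L₁ + 10·log₁₀ N, so L₁ = 85 − 10·log₁₀(7) = 85 − 8.451.

76.5 dB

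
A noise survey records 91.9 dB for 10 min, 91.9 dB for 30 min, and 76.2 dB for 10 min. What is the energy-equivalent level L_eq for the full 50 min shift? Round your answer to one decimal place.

91.0 dB

Weight each interval's intensity by its duration and average over T = 50 min:
Σ tᵢ·10^(Lᵢ/10) = 10·10^(91.9/10) + 30·10^(91.9/10) + 10·10^(76.2/10) = 6.237e+10.
L_eq = 10·log₁₀(6.237e+10/50) = 90.96 dB.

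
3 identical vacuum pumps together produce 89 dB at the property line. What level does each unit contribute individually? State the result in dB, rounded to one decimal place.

For N identical incoherent sources L_total = L₁ + 10·log₁₀ N, so L₁ = 89 − 10·log₁₀(3) = 89 − 4.771.

84.2 dB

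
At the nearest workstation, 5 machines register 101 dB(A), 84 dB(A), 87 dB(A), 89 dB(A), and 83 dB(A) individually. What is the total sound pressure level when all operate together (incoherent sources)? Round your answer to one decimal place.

For uncorrelated sources the intensities add, so convert each level to linear form, sum, and take 10·log₁₀ of the total.
Σ 10^(L/10) = 10^(101/10) + 10^(84/10) + 10^(87/10) + 10^(89/10) + 10^(83/10) = 1.434e+10.
L_total = 10·log₁₀(1.434e+10) = 101.56 dB(A).

101.6 dB(A)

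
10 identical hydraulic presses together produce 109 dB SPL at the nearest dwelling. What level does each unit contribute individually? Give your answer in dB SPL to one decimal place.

99.0 dB SPL

Dividing the total intensity by 10 lowers the level by 10·log₁₀ 10 = 10.000 dB: L₁ = 109 − 10.000.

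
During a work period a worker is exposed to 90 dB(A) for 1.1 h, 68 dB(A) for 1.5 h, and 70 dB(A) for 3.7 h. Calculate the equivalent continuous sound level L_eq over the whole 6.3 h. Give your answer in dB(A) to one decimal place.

82.6 dB(A)

Weight each interval's intensity by its duration and average over T = 6.3 h:
Σ tᵢ·10^(Lᵢ/10) = 1.1·10^(90/10) + 1.5·10^(68/10) + 3.7·10^(70/10) = 1.146e+09.
L_eq = 10·log₁₀(1.146e+09/6.3) = 82.60 dB(A).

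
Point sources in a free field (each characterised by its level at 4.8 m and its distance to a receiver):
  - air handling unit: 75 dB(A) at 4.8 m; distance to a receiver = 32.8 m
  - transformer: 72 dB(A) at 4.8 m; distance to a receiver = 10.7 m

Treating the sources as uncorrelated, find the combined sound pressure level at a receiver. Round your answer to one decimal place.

Apply inverse-square spreading to bring every level to the receiver, then sum 10^(L/10).
air handling unit: 75 − 20·log₁₀(32.8/4.8) = 75 − 16.69 = 58.31 dB(A).
transformer: 72 − 20·log₁₀(10.7/4.8) = 72 − 6.96 = 65.04 dB(A).
Σ 10^(L/10) = 3.867e+06 → L_total = 10·log₁₀(3.867e+06) = 65.87 dB(A).

65.9 dB(A)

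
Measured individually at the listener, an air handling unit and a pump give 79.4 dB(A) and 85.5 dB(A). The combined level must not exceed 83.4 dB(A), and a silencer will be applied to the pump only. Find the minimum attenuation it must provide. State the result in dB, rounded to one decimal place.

4.3 dB

Fixed contribution from the other source: Σ 10^(L/10) = 10^(79.4/10) = 8.710e+07 (79.40 dB(A)).
The limit corresponds to 10^(83.4/10) = 2.188e+08; subtracting the fixed part leaves 1.317e+08 for the pump, i.e. 81.20 dB(A).
So the pump must be reduced from 85.5 to 81.20 dB(A): IL = 4.30 dB.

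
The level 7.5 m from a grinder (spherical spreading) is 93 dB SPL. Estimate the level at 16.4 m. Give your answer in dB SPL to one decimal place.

Spherical spreading from a point source gives a 20·log₁₀(r₂/r₁) drop.
L₂ = 93 − 20·log₁₀(16.4/7.5) = 93 − 6.796 = 86.20 dB SPL.

86.2 dB SPL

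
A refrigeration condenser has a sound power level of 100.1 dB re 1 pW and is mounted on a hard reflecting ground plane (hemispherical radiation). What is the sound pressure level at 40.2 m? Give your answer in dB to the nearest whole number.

60 dB

The power spreads over a hemisphere of area 2π·r², so L_p = L_w − 10·log₁₀(2π·r²).
2π·r² = 1.015e+04 m², 10·log₁₀ of that is 40.066 dB.
L_p = 100.1 − 40.066 = 60.03 dB.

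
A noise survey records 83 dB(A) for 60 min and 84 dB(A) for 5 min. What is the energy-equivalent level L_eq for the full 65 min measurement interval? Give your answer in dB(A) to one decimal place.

83.1 dB(A)

The energy average is taken in the linear domain: L_eq = 10·log₁₀[(Σ tᵢ·10^(Lᵢ/10))/T], T = 65 min.
Σ tᵢ·10^(Lᵢ/10) = 60·10^(83/10) + 5·10^(84/10) = 1.323e+10.
L_eq = 10·log₁₀(1.323e+10/65) = 83.09 dB(A).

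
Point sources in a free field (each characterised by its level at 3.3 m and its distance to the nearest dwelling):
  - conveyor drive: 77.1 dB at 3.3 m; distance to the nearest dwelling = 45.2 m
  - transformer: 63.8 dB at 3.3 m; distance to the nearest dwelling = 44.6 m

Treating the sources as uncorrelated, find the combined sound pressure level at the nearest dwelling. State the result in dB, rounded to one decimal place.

54.6 dB

Propagate each source to the receiver with L = L_ref − 20·log₁₀(r/r_ref), then add intensities.
conveyor drive: 77.1 − 20·log₁₀(45.2/3.3) = 77.1 − 22.73 = 54.37 dB.
transformer: 63.8 − 20·log₁₀(44.6/3.3) = 63.8 − 22.62 = 41.18 dB.
Σ 10^(L/10) = 2.865e+05 → L_total = 10·log₁₀(2.865e+05) = 54.57 dB.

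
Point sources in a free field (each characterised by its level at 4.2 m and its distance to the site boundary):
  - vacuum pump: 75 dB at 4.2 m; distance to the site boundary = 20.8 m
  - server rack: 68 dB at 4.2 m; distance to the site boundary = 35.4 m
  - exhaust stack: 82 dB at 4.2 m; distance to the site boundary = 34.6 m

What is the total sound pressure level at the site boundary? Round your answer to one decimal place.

First find each source's level at the receiver (point-source: −20·log₁₀(r/r_ref)), then combine on an intensity basis.
vacuum pump: 75 − 20·log₁₀(20.8/4.2) = 75 − 13.90 = 61.10 dB.
server rack: 68 − 20·log₁₀(35.4/4.2) = 68 − 18.52 = 49.48 dB.
exhaust stack: 82 − 20·log₁₀(34.6/4.2) = 82 − 18.32 = 63.68 dB.
Σ 10^(L/10) = 3.713e+06 → L_total = 10·log₁₀(3.713e+06) = 65.70 dB.

65.7 dB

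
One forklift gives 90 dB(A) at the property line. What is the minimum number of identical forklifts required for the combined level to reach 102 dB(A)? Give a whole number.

The shortfall is 102 − 90 = 12.0 dB, and N units add 10·log₁₀ N, so need 10·log₁₀ N ≥ 12.0.
N ≥ 10^(12.0/10) = 15.849, so N = 16.

16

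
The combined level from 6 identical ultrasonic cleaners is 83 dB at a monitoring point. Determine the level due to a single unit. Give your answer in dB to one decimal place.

75.2 dB

Dividing the total intensity by 6 lowers the level by 10·log₁₀ 6 = 7.782 dB: L₁ = 83 − 7.782.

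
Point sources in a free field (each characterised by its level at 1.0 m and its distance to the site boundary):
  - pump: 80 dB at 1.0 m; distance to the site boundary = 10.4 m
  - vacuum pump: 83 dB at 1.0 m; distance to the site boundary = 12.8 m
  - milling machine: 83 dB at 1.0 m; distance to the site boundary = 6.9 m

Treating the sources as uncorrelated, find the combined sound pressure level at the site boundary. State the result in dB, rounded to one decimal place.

68.0 dB

Propagate each source to the receiver with L = L_ref − 20·log₁₀(r/r_ref), then add intensities.
pump: 80 − 20·log₁₀(10.4/1.0) = 80 − 20.34 = 59.66 dB.
vacuum pump: 83 − 20·log₁₀(12.8/1.0) = 83 − 22.14 = 60.86 dB.
milling machine: 83 − 20·log₁₀(6.9/1.0) = 83 − 16.78 = 66.22 dB.
Σ 10^(L/10) = 6.333e+06 → L_total = 10·log₁₀(6.333e+06) = 68.02 dB.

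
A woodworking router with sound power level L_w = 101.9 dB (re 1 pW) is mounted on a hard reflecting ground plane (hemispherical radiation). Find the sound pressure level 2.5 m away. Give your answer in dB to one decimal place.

Free-field hemispherical radiation: L_p = L_w − 10·log₁₀(2π·r²), r = 2.5 m.
2π·r² = 39.27 m², 10·log₁₀ of that is 15.941 dB.
L_p = 101.9 − 15.941 = 85.96 dB.

86.0 dB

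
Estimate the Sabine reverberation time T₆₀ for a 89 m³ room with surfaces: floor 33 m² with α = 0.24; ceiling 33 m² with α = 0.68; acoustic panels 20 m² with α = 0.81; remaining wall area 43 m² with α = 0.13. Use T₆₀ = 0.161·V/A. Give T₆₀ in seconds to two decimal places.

Summing Sᵢαᵢ: 33·0.24 + 33·0.68 + 20·0.81 + 43·0.13 = 52.15 m².
T₆₀ = 0.161 × 89 / 52.15 = 0.275 s.

0.27 s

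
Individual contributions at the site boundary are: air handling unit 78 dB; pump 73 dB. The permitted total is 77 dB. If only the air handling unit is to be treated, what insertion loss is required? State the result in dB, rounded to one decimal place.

3.2 dB

Fixed contribution from the other source: Σ 10^(L/10) = 10^(73/10) = 1.995e+07 (73.00 dB).
To meet 77 dB overall, the treated air handling unit may contribute at most 10^(77/10) − 1.995e+07 = 3.017e+07, i.e. 74.80 dB.
So the air handling unit must be reduced from 78 to 74.80 dB: IL = 3.20 dB.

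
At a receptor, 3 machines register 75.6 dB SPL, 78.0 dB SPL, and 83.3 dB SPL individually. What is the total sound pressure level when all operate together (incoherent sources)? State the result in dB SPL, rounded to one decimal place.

Incoherent sources combine by intensity addition: L_total = 10·log₁₀(Σ 10^(L_i/10)).
Σ 10^(L/10) = 10^(75.6/10) + 10^(78.0/10) + 10^(83.3/10) = 3.132e+08.
L_total = 10·log₁₀(3.132e+08) = 84.96 dB SPL.

85.0 dB SPL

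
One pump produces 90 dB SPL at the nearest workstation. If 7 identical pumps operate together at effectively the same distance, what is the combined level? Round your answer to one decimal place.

N identical incoherent sources raise the level by 10·log₁₀ N.
L_total = 90 + 10·log₁₀(7) = 90 + 8.451 = 98.45 dB SPL.

98.5 dB SPL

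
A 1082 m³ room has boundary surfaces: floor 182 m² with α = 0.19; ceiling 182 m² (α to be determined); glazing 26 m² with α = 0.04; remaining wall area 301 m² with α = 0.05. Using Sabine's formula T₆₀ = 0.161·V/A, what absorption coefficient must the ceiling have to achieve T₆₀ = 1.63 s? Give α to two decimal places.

From T₆₀ = 0.161·V/A, the target T₆₀ = 1.63 s needs A = 0.161·1082/1.63 = 106.87 m².
Absorption from the other surfaces = 182·0.19 + 26·0.04 + 301·0.05 = 50.67 m², so the ceiling must supply 56.20 m² over 182 m².
α = 56.20/182 = 0.309.

0.31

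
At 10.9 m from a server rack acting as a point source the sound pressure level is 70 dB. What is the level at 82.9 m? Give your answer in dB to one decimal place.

For a point source, L₂ = L₁ − 20·log₁₀(r₂/r₁).
L₂ = 70 − 20·log₁₀(82.9/10.9) = 70 − 17.623 = 52.38 dB.

52.4 dB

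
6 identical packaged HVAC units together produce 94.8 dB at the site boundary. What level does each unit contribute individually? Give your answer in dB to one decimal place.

87.0 dB

Dividing the total intensity by 6 lowers the level by 10·log₁₀ 6 = 7.782 dB: L₁ = 94.8 − 7.782.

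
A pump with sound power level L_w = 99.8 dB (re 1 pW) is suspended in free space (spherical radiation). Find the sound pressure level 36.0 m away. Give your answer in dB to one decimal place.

57.7 dB

L_p = L_w − 10·log₁₀(4π·r²) with r = 36.0 m.
4π·r² = 1.629e+04 m², 10·log₁₀ of that is 42.118 dB.
L_p = 99.8 − 42.118 = 57.68 dB.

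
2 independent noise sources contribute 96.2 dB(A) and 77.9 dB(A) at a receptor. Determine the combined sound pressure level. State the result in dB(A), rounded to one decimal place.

96.3 dB(A)

Incoherent sources combine by intensity addition: L_total = 10·log₁₀(Σ 10^(L_i/10)).
Σ 10^(L/10) = 10^(96.2/10) + 10^(77.9/10) = 4.230e+09.
L_total = 10·log₁₀(4.230e+09) = 96.26 dB(A).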